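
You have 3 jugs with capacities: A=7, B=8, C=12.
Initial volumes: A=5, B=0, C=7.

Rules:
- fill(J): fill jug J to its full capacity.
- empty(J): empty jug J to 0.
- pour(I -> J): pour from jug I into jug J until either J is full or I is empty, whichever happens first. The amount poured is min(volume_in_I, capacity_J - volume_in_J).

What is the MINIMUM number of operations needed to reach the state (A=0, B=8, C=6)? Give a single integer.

BFS from (A=5, B=0, C=7). One shortest path:
  1. fill(A) -> (A=7 B=0 C=7)
  2. pour(A -> B) -> (A=0 B=7 C=7)
  3. pour(C -> B) -> (A=0 B=8 C=6)
Reached target in 3 moves.

Answer: 3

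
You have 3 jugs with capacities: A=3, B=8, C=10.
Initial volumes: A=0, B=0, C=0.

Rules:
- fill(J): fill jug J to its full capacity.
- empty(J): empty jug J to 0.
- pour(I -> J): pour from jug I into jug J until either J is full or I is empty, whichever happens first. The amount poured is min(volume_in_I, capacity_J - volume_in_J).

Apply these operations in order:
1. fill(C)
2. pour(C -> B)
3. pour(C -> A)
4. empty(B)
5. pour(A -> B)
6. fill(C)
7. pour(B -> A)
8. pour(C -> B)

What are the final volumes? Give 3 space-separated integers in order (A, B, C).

Step 1: fill(C) -> (A=0 B=0 C=10)
Step 2: pour(C -> B) -> (A=0 B=8 C=2)
Step 3: pour(C -> A) -> (A=2 B=8 C=0)
Step 4: empty(B) -> (A=2 B=0 C=0)
Step 5: pour(A -> B) -> (A=0 B=2 C=0)
Step 6: fill(C) -> (A=0 B=2 C=10)
Step 7: pour(B -> A) -> (A=2 B=0 C=10)
Step 8: pour(C -> B) -> (A=2 B=8 C=2)

Answer: 2 8 2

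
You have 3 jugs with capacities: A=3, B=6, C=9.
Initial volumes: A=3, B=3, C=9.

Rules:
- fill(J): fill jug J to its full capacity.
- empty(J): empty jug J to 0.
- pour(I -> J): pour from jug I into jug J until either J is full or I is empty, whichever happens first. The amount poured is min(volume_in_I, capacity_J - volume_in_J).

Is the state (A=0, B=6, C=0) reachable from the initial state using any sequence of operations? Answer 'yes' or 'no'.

Answer: yes

Derivation:
BFS from (A=3, B=3, C=9):
  1. empty(C) -> (A=3 B=3 C=0)
  2. pour(A -> B) -> (A=0 B=6 C=0)
Target reached → yes.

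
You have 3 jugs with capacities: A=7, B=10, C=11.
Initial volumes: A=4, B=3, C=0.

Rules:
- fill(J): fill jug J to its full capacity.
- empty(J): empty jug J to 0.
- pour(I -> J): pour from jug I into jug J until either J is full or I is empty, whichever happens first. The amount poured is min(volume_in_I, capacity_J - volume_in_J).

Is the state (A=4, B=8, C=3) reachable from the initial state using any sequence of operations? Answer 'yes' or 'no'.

BFS explored all 516 reachable states.
Reachable set includes: (0,0,0), (0,0,1), (0,0,2), (0,0,3), (0,0,4), (0,0,5), (0,0,6), (0,0,7), (0,0,8), (0,0,9), (0,0,10), (0,0,11) ...
Target (A=4, B=8, C=3) not in reachable set → no.

Answer: no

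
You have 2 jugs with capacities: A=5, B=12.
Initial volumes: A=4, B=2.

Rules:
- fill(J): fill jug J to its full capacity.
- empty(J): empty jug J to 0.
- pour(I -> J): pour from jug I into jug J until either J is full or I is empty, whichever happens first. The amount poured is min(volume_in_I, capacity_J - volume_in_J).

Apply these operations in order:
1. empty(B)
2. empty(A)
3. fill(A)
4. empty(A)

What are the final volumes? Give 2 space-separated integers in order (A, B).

Step 1: empty(B) -> (A=4 B=0)
Step 2: empty(A) -> (A=0 B=0)
Step 3: fill(A) -> (A=5 B=0)
Step 4: empty(A) -> (A=0 B=0)

Answer: 0 0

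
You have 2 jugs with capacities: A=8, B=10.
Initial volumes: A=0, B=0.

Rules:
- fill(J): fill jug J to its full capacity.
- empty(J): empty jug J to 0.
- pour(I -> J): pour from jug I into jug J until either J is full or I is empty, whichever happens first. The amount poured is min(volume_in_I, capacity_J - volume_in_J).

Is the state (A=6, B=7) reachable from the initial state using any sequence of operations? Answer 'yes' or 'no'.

BFS explored all 18 reachable states.
Reachable set includes: (0,0), (0,2), (0,4), (0,6), (0,8), (0,10), (2,0), (2,10), (4,0), (4,10), (6,0), (6,10) ...
Target (A=6, B=7) not in reachable set → no.

Answer: no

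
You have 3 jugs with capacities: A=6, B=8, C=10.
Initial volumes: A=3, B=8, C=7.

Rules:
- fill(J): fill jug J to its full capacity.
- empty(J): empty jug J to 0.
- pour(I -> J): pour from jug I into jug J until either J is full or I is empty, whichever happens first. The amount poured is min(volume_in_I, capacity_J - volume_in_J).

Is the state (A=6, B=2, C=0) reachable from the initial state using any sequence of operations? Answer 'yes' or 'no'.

Answer: yes

Derivation:
BFS from (A=3, B=8, C=7):
  1. empty(A) -> (A=0 B=8 C=7)
  2. empty(C) -> (A=0 B=8 C=0)
  3. pour(B -> A) -> (A=6 B=2 C=0)
Target reached → yes.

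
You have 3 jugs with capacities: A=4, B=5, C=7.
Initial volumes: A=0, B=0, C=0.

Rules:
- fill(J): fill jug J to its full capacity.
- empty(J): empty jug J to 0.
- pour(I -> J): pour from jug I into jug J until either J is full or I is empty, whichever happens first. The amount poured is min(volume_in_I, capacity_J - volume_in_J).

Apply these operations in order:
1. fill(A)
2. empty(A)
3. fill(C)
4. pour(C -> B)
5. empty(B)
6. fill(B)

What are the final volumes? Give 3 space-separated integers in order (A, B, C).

Answer: 0 5 2

Derivation:
Step 1: fill(A) -> (A=4 B=0 C=0)
Step 2: empty(A) -> (A=0 B=0 C=0)
Step 3: fill(C) -> (A=0 B=0 C=7)
Step 4: pour(C -> B) -> (A=0 B=5 C=2)
Step 5: empty(B) -> (A=0 B=0 C=2)
Step 6: fill(B) -> (A=0 B=5 C=2)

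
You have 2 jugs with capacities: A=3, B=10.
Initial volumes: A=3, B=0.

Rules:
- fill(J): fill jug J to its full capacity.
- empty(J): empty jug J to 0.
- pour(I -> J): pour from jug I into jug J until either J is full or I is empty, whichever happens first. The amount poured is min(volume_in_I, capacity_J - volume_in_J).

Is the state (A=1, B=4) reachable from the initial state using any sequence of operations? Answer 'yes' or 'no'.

BFS explored all 26 reachable states.
Reachable set includes: (0,0), (0,1), (0,2), (0,3), (0,4), (0,5), (0,6), (0,7), (0,8), (0,9), (0,10), (1,0) ...
Target (A=1, B=4) not in reachable set → no.

Answer: no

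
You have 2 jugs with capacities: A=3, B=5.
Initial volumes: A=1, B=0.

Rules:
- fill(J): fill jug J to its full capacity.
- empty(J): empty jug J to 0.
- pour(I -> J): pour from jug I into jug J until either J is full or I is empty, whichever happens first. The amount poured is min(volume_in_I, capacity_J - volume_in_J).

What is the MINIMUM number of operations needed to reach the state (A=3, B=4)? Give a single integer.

BFS from (A=1, B=0). One shortest path:
  1. pour(A -> B) -> (A=0 B=1)
  2. fill(A) -> (A=3 B=1)
  3. pour(A -> B) -> (A=0 B=4)
  4. fill(A) -> (A=3 B=4)
Reached target in 4 moves.

Answer: 4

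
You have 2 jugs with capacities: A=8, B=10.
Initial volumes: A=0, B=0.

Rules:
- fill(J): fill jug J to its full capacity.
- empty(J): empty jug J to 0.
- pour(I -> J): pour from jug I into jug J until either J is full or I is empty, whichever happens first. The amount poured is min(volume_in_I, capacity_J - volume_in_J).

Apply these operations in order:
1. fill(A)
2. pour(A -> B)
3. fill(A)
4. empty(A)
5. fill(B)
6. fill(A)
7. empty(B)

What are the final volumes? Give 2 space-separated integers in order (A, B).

Answer: 8 0

Derivation:
Step 1: fill(A) -> (A=8 B=0)
Step 2: pour(A -> B) -> (A=0 B=8)
Step 3: fill(A) -> (A=8 B=8)
Step 4: empty(A) -> (A=0 B=8)
Step 5: fill(B) -> (A=0 B=10)
Step 6: fill(A) -> (A=8 B=10)
Step 7: empty(B) -> (A=8 B=0)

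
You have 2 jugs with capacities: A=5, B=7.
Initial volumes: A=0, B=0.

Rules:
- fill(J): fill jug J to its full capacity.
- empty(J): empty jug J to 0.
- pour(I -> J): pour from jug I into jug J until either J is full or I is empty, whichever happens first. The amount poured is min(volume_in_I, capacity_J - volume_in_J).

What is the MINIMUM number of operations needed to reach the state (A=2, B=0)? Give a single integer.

BFS from (A=0, B=0). One shortest path:
  1. fill(B) -> (A=0 B=7)
  2. pour(B -> A) -> (A=5 B=2)
  3. empty(A) -> (A=0 B=2)
  4. pour(B -> A) -> (A=2 B=0)
Reached target in 4 moves.

Answer: 4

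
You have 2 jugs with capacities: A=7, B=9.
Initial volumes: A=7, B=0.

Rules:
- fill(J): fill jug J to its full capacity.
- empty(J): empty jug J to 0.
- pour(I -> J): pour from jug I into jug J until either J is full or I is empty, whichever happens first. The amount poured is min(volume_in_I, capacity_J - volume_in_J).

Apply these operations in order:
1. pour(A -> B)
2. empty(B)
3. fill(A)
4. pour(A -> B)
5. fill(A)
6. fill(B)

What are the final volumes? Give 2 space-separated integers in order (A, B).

Step 1: pour(A -> B) -> (A=0 B=7)
Step 2: empty(B) -> (A=0 B=0)
Step 3: fill(A) -> (A=7 B=0)
Step 4: pour(A -> B) -> (A=0 B=7)
Step 5: fill(A) -> (A=7 B=7)
Step 6: fill(B) -> (A=7 B=9)

Answer: 7 9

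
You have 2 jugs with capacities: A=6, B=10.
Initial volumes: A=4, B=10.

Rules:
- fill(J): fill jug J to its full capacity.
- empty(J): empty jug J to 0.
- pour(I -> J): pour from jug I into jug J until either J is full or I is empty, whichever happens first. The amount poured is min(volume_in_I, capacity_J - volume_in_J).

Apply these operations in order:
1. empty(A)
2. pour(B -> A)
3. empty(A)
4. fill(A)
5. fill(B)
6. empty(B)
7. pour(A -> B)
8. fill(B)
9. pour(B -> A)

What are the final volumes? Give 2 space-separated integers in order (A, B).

Step 1: empty(A) -> (A=0 B=10)
Step 2: pour(B -> A) -> (A=6 B=4)
Step 3: empty(A) -> (A=0 B=4)
Step 4: fill(A) -> (A=6 B=4)
Step 5: fill(B) -> (A=6 B=10)
Step 6: empty(B) -> (A=6 B=0)
Step 7: pour(A -> B) -> (A=0 B=6)
Step 8: fill(B) -> (A=0 B=10)
Step 9: pour(B -> A) -> (A=6 B=4)

Answer: 6 4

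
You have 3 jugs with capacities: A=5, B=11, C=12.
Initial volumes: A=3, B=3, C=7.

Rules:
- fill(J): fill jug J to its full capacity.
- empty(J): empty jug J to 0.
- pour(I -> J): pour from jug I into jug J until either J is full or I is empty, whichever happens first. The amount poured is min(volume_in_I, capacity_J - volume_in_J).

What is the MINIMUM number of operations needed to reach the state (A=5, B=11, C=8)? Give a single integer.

BFS from (A=3, B=3, C=7). One shortest path:
  1. pour(B -> A) -> (A=5 B=1 C=7)
  2. pour(B -> C) -> (A=5 B=0 C=8)
  3. fill(B) -> (A=5 B=11 C=8)
Reached target in 3 moves.

Answer: 3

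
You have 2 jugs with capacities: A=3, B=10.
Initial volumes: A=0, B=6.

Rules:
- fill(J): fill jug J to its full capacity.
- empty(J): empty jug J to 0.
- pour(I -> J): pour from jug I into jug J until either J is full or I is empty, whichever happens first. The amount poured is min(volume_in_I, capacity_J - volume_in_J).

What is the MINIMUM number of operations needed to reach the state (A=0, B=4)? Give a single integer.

Answer: 5

Derivation:
BFS from (A=0, B=6). One shortest path:
  1. fill(B) -> (A=0 B=10)
  2. pour(B -> A) -> (A=3 B=7)
  3. empty(A) -> (A=0 B=7)
  4. pour(B -> A) -> (A=3 B=4)
  5. empty(A) -> (A=0 B=4)
Reached target in 5 moves.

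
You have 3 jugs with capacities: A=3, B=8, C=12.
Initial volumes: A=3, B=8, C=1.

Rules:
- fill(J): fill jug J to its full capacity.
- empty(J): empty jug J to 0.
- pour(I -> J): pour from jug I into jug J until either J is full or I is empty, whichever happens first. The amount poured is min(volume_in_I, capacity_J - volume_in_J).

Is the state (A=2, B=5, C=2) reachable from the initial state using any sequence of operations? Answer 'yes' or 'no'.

Answer: no

Derivation:
BFS explored all 314 reachable states.
Reachable set includes: (0,0,0), (0,0,1), (0,0,2), (0,0,3), (0,0,4), (0,0,5), (0,0,6), (0,0,7), (0,0,8), (0,0,9), (0,0,10), (0,0,11) ...
Target (A=2, B=5, C=2) not in reachable set → no.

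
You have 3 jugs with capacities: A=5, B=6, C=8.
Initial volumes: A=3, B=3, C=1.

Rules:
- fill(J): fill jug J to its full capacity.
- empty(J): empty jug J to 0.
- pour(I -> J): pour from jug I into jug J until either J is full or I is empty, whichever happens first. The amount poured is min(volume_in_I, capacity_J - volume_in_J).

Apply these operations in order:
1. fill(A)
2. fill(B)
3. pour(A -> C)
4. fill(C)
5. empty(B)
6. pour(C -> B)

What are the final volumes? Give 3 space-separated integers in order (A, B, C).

Step 1: fill(A) -> (A=5 B=3 C=1)
Step 2: fill(B) -> (A=5 B=6 C=1)
Step 3: pour(A -> C) -> (A=0 B=6 C=6)
Step 4: fill(C) -> (A=0 B=6 C=8)
Step 5: empty(B) -> (A=0 B=0 C=8)
Step 6: pour(C -> B) -> (A=0 B=6 C=2)

Answer: 0 6 2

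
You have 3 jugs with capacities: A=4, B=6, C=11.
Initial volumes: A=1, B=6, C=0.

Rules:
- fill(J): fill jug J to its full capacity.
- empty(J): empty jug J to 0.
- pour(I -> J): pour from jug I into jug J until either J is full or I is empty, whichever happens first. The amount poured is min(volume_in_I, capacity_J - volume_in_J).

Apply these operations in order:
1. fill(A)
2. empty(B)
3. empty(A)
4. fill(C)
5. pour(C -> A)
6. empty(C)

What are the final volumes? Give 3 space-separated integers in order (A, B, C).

Step 1: fill(A) -> (A=4 B=6 C=0)
Step 2: empty(B) -> (A=4 B=0 C=0)
Step 3: empty(A) -> (A=0 B=0 C=0)
Step 4: fill(C) -> (A=0 B=0 C=11)
Step 5: pour(C -> A) -> (A=4 B=0 C=7)
Step 6: empty(C) -> (A=4 B=0 C=0)

Answer: 4 0 0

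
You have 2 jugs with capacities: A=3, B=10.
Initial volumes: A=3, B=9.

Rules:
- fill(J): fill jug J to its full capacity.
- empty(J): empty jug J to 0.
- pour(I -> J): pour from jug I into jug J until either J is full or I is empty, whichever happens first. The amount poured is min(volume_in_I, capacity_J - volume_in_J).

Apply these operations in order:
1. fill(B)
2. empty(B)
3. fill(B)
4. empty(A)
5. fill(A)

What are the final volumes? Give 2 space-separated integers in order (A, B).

Step 1: fill(B) -> (A=3 B=10)
Step 2: empty(B) -> (A=3 B=0)
Step 3: fill(B) -> (A=3 B=10)
Step 4: empty(A) -> (A=0 B=10)
Step 5: fill(A) -> (A=3 B=10)

Answer: 3 10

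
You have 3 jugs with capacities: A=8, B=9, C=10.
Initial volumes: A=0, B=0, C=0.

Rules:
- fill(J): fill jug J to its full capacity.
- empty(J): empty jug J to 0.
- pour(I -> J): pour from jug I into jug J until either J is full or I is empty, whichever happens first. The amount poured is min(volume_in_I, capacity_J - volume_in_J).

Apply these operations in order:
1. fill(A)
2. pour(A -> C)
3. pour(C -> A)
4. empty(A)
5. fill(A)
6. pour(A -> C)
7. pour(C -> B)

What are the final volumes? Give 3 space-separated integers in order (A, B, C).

Answer: 0 8 0

Derivation:
Step 1: fill(A) -> (A=8 B=0 C=0)
Step 2: pour(A -> C) -> (A=0 B=0 C=8)
Step 3: pour(C -> A) -> (A=8 B=0 C=0)
Step 4: empty(A) -> (A=0 B=0 C=0)
Step 5: fill(A) -> (A=8 B=0 C=0)
Step 6: pour(A -> C) -> (A=0 B=0 C=8)
Step 7: pour(C -> B) -> (A=0 B=8 C=0)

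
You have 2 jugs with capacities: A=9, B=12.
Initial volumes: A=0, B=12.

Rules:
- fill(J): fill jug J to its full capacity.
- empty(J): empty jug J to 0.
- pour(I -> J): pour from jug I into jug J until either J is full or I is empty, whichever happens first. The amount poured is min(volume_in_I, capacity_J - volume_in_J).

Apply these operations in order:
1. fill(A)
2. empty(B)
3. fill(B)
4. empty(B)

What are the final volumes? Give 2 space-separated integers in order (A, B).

Step 1: fill(A) -> (A=9 B=12)
Step 2: empty(B) -> (A=9 B=0)
Step 3: fill(B) -> (A=9 B=12)
Step 4: empty(B) -> (A=9 B=0)

Answer: 9 0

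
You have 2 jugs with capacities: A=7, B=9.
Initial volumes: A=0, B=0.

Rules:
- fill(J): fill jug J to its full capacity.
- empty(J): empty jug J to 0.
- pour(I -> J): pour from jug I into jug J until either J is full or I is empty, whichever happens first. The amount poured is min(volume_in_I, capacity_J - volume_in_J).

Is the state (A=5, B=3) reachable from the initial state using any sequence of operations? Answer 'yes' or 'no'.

BFS explored all 32 reachable states.
Reachable set includes: (0,0), (0,1), (0,2), (0,3), (0,4), (0,5), (0,6), (0,7), (0,8), (0,9), (1,0), (1,9) ...
Target (A=5, B=3) not in reachable set → no.

Answer: no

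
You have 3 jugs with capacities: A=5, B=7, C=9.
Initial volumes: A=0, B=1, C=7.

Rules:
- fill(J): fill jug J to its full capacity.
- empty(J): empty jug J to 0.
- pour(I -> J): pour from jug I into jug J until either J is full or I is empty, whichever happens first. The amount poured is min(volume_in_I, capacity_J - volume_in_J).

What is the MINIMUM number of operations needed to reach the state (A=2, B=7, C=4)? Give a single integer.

Answer: 5

Derivation:
BFS from (A=0, B=1, C=7). One shortest path:
  1. fill(A) -> (A=5 B=1 C=7)
  2. pour(A -> B) -> (A=0 B=6 C=7)
  3. pour(B -> C) -> (A=0 B=4 C=9)
  4. pour(C -> A) -> (A=5 B=4 C=4)
  5. pour(A -> B) -> (A=2 B=7 C=4)
Reached target in 5 moves.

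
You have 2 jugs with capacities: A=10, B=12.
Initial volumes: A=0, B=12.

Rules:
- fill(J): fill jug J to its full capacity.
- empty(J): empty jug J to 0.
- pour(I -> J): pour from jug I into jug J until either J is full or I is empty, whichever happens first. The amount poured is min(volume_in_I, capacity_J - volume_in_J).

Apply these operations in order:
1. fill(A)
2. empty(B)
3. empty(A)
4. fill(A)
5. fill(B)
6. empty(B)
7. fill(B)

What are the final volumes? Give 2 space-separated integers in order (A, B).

Step 1: fill(A) -> (A=10 B=12)
Step 2: empty(B) -> (A=10 B=0)
Step 3: empty(A) -> (A=0 B=0)
Step 4: fill(A) -> (A=10 B=0)
Step 5: fill(B) -> (A=10 B=12)
Step 6: empty(B) -> (A=10 B=0)
Step 7: fill(B) -> (A=10 B=12)

Answer: 10 12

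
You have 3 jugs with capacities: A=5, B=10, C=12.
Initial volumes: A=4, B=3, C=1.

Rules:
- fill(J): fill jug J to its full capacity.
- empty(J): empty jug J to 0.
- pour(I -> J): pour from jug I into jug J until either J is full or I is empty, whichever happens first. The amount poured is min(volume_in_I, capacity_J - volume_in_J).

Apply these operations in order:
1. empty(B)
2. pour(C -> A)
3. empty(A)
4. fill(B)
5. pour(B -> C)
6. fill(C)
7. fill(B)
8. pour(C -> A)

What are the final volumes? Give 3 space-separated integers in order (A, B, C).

Step 1: empty(B) -> (A=4 B=0 C=1)
Step 2: pour(C -> A) -> (A=5 B=0 C=0)
Step 3: empty(A) -> (A=0 B=0 C=0)
Step 4: fill(B) -> (A=0 B=10 C=0)
Step 5: pour(B -> C) -> (A=0 B=0 C=10)
Step 6: fill(C) -> (A=0 B=0 C=12)
Step 7: fill(B) -> (A=0 B=10 C=12)
Step 8: pour(C -> A) -> (A=5 B=10 C=7)

Answer: 5 10 7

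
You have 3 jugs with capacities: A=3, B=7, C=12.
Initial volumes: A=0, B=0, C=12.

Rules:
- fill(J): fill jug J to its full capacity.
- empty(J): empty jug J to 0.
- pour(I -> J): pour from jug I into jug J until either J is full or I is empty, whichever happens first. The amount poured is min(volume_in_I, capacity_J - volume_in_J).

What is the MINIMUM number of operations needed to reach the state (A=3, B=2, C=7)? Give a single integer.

Answer: 7

Derivation:
BFS from (A=0, B=0, C=12). One shortest path:
  1. pour(C -> A) -> (A=3 B=0 C=9)
  2. empty(A) -> (A=0 B=0 C=9)
  3. pour(C -> B) -> (A=0 B=7 C=2)
  4. pour(C -> A) -> (A=2 B=7 C=0)
  5. pour(B -> C) -> (A=2 B=0 C=7)
  6. pour(A -> B) -> (A=0 B=2 C=7)
  7. fill(A) -> (A=3 B=2 C=7)
Reached target in 7 moves.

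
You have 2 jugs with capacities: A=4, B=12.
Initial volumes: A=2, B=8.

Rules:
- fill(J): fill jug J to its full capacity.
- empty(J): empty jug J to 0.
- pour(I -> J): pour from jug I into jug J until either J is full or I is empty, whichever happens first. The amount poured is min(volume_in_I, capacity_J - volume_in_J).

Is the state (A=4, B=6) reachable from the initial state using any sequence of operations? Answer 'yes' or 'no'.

Answer: yes

Derivation:
BFS from (A=2, B=8):
  1. pour(B -> A) -> (A=4 B=6)
Target reached → yes.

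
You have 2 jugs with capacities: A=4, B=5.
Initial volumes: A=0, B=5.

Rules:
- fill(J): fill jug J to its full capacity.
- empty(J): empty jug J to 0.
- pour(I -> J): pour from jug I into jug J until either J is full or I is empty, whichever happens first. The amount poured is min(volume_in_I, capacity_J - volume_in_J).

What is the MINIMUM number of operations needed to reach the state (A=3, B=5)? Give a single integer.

Answer: 5

Derivation:
BFS from (A=0, B=5). One shortest path:
  1. fill(A) -> (A=4 B=5)
  2. empty(B) -> (A=4 B=0)
  3. pour(A -> B) -> (A=0 B=4)
  4. fill(A) -> (A=4 B=4)
  5. pour(A -> B) -> (A=3 B=5)
Reached target in 5 moves.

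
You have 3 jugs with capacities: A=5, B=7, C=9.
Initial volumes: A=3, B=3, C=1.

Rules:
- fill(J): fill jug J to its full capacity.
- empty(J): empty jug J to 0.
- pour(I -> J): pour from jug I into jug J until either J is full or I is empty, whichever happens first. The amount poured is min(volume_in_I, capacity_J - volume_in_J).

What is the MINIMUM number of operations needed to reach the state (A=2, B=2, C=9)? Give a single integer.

BFS from (A=3, B=3, C=1). One shortest path:
  1. fill(A) -> (A=5 B=3 C=1)
  2. fill(B) -> (A=5 B=7 C=1)
  3. pour(A -> C) -> (A=0 B=7 C=6)
  4. pour(B -> A) -> (A=5 B=2 C=6)
  5. pour(A -> C) -> (A=2 B=2 C=9)
Reached target in 5 moves.

Answer: 5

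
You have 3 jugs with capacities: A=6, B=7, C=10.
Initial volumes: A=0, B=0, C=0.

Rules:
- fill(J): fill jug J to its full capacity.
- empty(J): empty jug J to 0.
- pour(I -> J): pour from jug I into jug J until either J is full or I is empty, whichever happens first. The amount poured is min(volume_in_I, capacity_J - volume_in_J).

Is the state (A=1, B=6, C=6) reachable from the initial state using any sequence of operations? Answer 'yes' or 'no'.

Answer: no

Derivation:
BFS explored all 346 reachable states.
Reachable set includes: (0,0,0), (0,0,1), (0,0,2), (0,0,3), (0,0,4), (0,0,5), (0,0,6), (0,0,7), (0,0,8), (0,0,9), (0,0,10), (0,1,0) ...
Target (A=1, B=6, C=6) not in reachable set → no.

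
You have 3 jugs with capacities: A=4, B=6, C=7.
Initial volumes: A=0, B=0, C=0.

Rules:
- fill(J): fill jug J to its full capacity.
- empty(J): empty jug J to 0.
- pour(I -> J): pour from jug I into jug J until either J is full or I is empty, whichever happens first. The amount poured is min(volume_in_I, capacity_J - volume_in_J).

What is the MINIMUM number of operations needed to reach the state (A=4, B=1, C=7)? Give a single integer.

Answer: 5

Derivation:
BFS from (A=0, B=0, C=0). One shortest path:
  1. fill(B) -> (A=0 B=6 C=0)
  2. pour(B -> A) -> (A=4 B=2 C=0)
  3. pour(B -> C) -> (A=4 B=0 C=2)
  4. fill(B) -> (A=4 B=6 C=2)
  5. pour(B -> C) -> (A=4 B=1 C=7)
Reached target in 5 moves.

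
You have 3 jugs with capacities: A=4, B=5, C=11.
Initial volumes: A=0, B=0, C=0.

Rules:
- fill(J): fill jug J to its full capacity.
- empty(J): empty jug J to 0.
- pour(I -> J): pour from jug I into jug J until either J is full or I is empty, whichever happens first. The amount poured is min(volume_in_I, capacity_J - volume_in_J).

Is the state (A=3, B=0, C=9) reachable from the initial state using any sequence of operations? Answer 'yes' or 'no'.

Answer: yes

Derivation:
BFS from (A=0, B=0, C=0):
  1. fill(A) -> (A=4 B=0 C=0)
  2. pour(A -> B) -> (A=0 B=4 C=0)
  3. fill(A) -> (A=4 B=4 C=0)
  4. pour(A -> C) -> (A=0 B=4 C=4)
  5. fill(A) -> (A=4 B=4 C=4)
  6. pour(A -> B) -> (A=3 B=5 C=4)
  7. pour(B -> C) -> (A=3 B=0 C=9)
Target reached → yes.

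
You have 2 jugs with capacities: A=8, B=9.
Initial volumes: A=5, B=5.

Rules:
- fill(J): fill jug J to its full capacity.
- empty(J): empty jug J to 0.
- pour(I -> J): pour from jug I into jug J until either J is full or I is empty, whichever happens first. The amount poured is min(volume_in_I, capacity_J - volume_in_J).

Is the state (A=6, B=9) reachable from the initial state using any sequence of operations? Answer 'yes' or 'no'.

BFS from (A=5, B=5):
  1. fill(B) -> (A=5 B=9)
  2. pour(B -> A) -> (A=8 B=6)
  3. empty(A) -> (A=0 B=6)
  4. pour(B -> A) -> (A=6 B=0)
  5. fill(B) -> (A=6 B=9)
Target reached → yes.

Answer: yes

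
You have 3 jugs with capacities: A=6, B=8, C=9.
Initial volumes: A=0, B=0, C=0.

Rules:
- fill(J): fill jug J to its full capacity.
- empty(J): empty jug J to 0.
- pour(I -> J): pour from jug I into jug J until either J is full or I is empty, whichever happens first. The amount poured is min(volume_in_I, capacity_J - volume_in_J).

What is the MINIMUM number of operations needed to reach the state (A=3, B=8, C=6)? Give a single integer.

Answer: 6

Derivation:
BFS from (A=0, B=0, C=0). One shortest path:
  1. fill(C) -> (A=0 B=0 C=9)
  2. pour(C -> A) -> (A=6 B=0 C=3)
  3. pour(A -> B) -> (A=0 B=6 C=3)
  4. pour(C -> A) -> (A=3 B=6 C=0)
  5. pour(B -> C) -> (A=3 B=0 C=6)
  6. fill(B) -> (A=3 B=8 C=6)
Reached target in 6 moves.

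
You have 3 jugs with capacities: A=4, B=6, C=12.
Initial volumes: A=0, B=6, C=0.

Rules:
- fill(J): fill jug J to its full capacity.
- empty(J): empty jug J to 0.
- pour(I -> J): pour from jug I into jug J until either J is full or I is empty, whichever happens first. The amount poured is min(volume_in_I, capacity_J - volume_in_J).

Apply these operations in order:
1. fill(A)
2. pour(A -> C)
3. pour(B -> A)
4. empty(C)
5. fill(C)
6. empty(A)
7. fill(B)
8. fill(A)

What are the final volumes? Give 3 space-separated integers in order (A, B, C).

Answer: 4 6 12

Derivation:
Step 1: fill(A) -> (A=4 B=6 C=0)
Step 2: pour(A -> C) -> (A=0 B=6 C=4)
Step 3: pour(B -> A) -> (A=4 B=2 C=4)
Step 4: empty(C) -> (A=4 B=2 C=0)
Step 5: fill(C) -> (A=4 B=2 C=12)
Step 6: empty(A) -> (A=0 B=2 C=12)
Step 7: fill(B) -> (A=0 B=6 C=12)
Step 8: fill(A) -> (A=4 B=6 C=12)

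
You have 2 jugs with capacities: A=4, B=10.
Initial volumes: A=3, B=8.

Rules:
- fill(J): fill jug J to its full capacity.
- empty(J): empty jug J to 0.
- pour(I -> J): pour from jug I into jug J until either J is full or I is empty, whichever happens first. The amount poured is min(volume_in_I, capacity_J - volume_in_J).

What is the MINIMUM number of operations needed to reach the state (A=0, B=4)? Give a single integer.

Answer: 3

Derivation:
BFS from (A=3, B=8). One shortest path:
  1. fill(A) -> (A=4 B=8)
  2. empty(B) -> (A=4 B=0)
  3. pour(A -> B) -> (A=0 B=4)
Reached target in 3 moves.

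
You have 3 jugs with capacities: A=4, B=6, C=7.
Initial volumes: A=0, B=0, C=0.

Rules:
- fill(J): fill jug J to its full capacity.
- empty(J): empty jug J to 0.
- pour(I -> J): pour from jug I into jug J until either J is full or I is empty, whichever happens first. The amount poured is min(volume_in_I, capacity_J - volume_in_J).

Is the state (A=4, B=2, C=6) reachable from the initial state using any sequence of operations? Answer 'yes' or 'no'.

BFS from (A=0, B=0, C=0):
  1. fill(B) -> (A=0 B=6 C=0)
  2. pour(B -> C) -> (A=0 B=0 C=6)
  3. fill(B) -> (A=0 B=6 C=6)
  4. pour(B -> A) -> (A=4 B=2 C=6)
Target reached → yes.

Answer: yes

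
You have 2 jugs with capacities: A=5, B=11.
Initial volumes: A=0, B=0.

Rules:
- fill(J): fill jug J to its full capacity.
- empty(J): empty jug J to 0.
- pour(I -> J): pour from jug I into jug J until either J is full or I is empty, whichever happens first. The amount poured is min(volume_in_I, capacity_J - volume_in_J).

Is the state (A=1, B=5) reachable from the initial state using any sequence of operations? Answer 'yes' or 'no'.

Answer: no

Derivation:
BFS explored all 32 reachable states.
Reachable set includes: (0,0), (0,1), (0,2), (0,3), (0,4), (0,5), (0,6), (0,7), (0,8), (0,9), (0,10), (0,11) ...
Target (A=1, B=5) not in reachable set → no.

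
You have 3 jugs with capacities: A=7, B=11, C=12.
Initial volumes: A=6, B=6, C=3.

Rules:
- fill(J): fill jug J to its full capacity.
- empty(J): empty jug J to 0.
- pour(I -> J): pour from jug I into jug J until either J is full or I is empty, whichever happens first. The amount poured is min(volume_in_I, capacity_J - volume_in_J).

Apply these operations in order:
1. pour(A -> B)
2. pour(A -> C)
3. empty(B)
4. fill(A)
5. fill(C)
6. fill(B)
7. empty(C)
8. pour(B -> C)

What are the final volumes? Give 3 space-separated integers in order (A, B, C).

Answer: 7 0 11

Derivation:
Step 1: pour(A -> B) -> (A=1 B=11 C=3)
Step 2: pour(A -> C) -> (A=0 B=11 C=4)
Step 3: empty(B) -> (A=0 B=0 C=4)
Step 4: fill(A) -> (A=7 B=0 C=4)
Step 5: fill(C) -> (A=7 B=0 C=12)
Step 6: fill(B) -> (A=7 B=11 C=12)
Step 7: empty(C) -> (A=7 B=11 C=0)
Step 8: pour(B -> C) -> (A=7 B=0 C=11)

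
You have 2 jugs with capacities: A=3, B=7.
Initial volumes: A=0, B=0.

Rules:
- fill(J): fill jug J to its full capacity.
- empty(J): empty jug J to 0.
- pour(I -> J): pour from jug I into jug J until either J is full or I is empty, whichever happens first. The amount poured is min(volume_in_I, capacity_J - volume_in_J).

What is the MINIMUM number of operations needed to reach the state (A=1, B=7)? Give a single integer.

Answer: 7

Derivation:
BFS from (A=0, B=0). One shortest path:
  1. fill(B) -> (A=0 B=7)
  2. pour(B -> A) -> (A=3 B=4)
  3. empty(A) -> (A=0 B=4)
  4. pour(B -> A) -> (A=3 B=1)
  5. empty(A) -> (A=0 B=1)
  6. pour(B -> A) -> (A=1 B=0)
  7. fill(B) -> (A=1 B=7)
Reached target in 7 moves.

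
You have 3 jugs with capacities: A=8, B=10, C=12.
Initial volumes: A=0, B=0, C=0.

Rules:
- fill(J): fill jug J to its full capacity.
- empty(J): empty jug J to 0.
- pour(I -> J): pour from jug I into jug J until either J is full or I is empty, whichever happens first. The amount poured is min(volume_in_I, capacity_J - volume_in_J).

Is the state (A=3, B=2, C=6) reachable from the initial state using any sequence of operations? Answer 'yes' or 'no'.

BFS explored all 150 reachable states.
Reachable set includes: (0,0,0), (0,0,2), (0,0,4), (0,0,6), (0,0,8), (0,0,10), (0,0,12), (0,2,0), (0,2,2), (0,2,4), (0,2,6), (0,2,8) ...
Target (A=3, B=2, C=6) not in reachable set → no.

Answer: no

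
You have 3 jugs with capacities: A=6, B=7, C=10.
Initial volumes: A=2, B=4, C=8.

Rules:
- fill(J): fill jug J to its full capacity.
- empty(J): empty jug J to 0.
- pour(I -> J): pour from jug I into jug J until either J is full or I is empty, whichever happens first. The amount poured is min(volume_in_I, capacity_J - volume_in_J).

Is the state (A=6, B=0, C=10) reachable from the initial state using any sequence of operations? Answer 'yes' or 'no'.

BFS from (A=2, B=4, C=8):
  1. fill(C) -> (A=2 B=4 C=10)
  2. pour(B -> A) -> (A=6 B=0 C=10)
Target reached → yes.

Answer: yes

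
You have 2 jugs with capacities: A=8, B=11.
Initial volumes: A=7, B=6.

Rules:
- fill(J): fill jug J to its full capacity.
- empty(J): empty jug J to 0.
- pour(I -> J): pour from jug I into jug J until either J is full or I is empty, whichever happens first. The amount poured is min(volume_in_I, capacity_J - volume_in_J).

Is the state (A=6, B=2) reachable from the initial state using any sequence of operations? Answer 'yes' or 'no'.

Answer: no

Derivation:
BFS explored all 39 reachable states.
Reachable set includes: (0,0), (0,1), (0,2), (0,3), (0,4), (0,5), (0,6), (0,7), (0,8), (0,9), (0,10), (0,11) ...
Target (A=6, B=2) not in reachable set → no.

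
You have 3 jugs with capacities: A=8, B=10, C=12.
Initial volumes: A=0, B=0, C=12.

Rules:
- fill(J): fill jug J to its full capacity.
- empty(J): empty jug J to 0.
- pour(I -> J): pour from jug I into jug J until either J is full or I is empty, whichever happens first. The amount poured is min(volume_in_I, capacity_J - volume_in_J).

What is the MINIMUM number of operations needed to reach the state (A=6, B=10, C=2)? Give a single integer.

BFS from (A=0, B=0, C=12). One shortest path:
  1. fill(A) -> (A=8 B=0 C=12)
  2. fill(B) -> (A=8 B=10 C=12)
  3. empty(C) -> (A=8 B=10 C=0)
  4. pour(B -> C) -> (A=8 B=0 C=10)
  5. pour(A -> C) -> (A=6 B=0 C=12)
  6. pour(C -> B) -> (A=6 B=10 C=2)
Reached target in 6 moves.

Answer: 6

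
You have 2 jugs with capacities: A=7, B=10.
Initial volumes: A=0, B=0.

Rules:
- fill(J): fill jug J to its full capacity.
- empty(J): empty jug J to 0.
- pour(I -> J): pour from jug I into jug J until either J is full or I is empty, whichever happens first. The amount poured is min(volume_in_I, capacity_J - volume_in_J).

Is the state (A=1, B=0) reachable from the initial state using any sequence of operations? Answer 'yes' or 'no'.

BFS from (A=0, B=0):
  1. fill(A) -> (A=7 B=0)
  2. pour(A -> B) -> (A=0 B=7)
  3. fill(A) -> (A=7 B=7)
  4. pour(A -> B) -> (A=4 B=10)
  5. empty(B) -> (A=4 B=0)
  6. pour(A -> B) -> (A=0 B=4)
  7. fill(A) -> (A=7 B=4)
  8. pour(A -> B) -> (A=1 B=10)
  9. empty(B) -> (A=1 B=0)
Target reached → yes.

Answer: yes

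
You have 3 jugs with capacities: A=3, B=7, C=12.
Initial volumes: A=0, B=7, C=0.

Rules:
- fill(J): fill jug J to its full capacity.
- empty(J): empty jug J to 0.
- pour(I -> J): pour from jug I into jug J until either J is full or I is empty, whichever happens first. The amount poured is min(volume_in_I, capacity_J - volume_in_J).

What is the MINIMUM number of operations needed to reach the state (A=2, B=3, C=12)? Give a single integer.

Answer: 7

Derivation:
BFS from (A=0, B=7, C=0). One shortest path:
  1. pour(B -> A) -> (A=3 B=4 C=0)
  2. pour(B -> C) -> (A=3 B=0 C=4)
  3. fill(B) -> (A=3 B=7 C=4)
  4. pour(B -> C) -> (A=3 B=0 C=11)
  5. pour(A -> B) -> (A=0 B=3 C=11)
  6. fill(A) -> (A=3 B=3 C=11)
  7. pour(A -> C) -> (A=2 B=3 C=12)
Reached target in 7 moves.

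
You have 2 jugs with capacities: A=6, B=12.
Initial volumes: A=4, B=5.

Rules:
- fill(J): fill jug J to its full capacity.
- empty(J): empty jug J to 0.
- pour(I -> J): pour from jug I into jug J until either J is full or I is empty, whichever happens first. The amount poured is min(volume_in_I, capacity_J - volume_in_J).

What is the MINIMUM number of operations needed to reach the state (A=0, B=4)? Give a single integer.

Answer: 2

Derivation:
BFS from (A=4, B=5). One shortest path:
  1. empty(B) -> (A=4 B=0)
  2. pour(A -> B) -> (A=0 B=4)
Reached target in 2 moves.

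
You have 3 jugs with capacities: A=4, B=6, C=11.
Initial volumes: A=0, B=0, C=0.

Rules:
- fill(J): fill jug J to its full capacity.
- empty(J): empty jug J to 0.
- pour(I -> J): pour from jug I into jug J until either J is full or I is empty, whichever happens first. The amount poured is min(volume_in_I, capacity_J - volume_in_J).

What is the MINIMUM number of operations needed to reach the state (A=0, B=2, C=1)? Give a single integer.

Answer: 6

Derivation:
BFS from (A=0, B=0, C=0). One shortest path:
  1. fill(C) -> (A=0 B=0 C=11)
  2. pour(C -> A) -> (A=4 B=0 C=7)
  3. empty(A) -> (A=0 B=0 C=7)
  4. pour(C -> B) -> (A=0 B=6 C=1)
  5. pour(B -> A) -> (A=4 B=2 C=1)
  6. empty(A) -> (A=0 B=2 C=1)
Reached target in 6 moves.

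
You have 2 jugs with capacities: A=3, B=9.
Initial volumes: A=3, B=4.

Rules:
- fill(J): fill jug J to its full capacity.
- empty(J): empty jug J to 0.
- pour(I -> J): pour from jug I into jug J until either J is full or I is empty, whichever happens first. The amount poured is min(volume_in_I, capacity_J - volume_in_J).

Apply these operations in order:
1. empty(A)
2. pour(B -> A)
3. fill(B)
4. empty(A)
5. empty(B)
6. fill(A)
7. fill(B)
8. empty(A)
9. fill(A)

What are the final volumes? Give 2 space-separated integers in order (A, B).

Answer: 3 9

Derivation:
Step 1: empty(A) -> (A=0 B=4)
Step 2: pour(B -> A) -> (A=3 B=1)
Step 3: fill(B) -> (A=3 B=9)
Step 4: empty(A) -> (A=0 B=9)
Step 5: empty(B) -> (A=0 B=0)
Step 6: fill(A) -> (A=3 B=0)
Step 7: fill(B) -> (A=3 B=9)
Step 8: empty(A) -> (A=0 B=9)
Step 9: fill(A) -> (A=3 B=9)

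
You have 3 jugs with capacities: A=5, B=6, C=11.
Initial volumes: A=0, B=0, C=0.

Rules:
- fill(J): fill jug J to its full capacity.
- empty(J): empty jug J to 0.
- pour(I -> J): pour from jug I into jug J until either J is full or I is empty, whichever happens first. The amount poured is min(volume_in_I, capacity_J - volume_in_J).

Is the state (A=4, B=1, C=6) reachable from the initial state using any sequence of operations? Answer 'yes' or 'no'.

BFS explored all 304 reachable states.
Reachable set includes: (0,0,0), (0,0,1), (0,0,2), (0,0,3), (0,0,4), (0,0,5), (0,0,6), (0,0,7), (0,0,8), (0,0,9), (0,0,10), (0,0,11) ...
Target (A=4, B=1, C=6) not in reachable set → no.

Answer: no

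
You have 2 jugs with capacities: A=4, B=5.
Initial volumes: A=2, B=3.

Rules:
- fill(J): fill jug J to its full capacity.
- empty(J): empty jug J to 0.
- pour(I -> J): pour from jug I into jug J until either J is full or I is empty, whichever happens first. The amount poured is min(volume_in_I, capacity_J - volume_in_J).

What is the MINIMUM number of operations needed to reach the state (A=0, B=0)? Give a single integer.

Answer: 2

Derivation:
BFS from (A=2, B=3). One shortest path:
  1. empty(A) -> (A=0 B=3)
  2. empty(B) -> (A=0 B=0)
Reached target in 2 moves.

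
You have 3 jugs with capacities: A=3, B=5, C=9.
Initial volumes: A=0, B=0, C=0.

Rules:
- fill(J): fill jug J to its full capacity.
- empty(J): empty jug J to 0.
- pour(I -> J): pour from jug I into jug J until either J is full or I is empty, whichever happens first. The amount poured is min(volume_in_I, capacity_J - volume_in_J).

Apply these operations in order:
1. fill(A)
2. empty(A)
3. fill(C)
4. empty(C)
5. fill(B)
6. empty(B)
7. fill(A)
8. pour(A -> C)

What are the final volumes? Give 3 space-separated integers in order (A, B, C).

Step 1: fill(A) -> (A=3 B=0 C=0)
Step 2: empty(A) -> (A=0 B=0 C=0)
Step 3: fill(C) -> (A=0 B=0 C=9)
Step 4: empty(C) -> (A=0 B=0 C=0)
Step 5: fill(B) -> (A=0 B=5 C=0)
Step 6: empty(B) -> (A=0 B=0 C=0)
Step 7: fill(A) -> (A=3 B=0 C=0)
Step 8: pour(A -> C) -> (A=0 B=0 C=3)

Answer: 0 0 3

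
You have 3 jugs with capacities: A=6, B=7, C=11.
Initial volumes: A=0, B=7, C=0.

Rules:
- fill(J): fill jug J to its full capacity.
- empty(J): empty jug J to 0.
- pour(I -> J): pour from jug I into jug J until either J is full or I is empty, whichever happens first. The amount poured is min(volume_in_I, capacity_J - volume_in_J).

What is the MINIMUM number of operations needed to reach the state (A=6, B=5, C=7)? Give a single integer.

BFS from (A=0, B=7, C=0). One shortest path:
  1. empty(B) -> (A=0 B=0 C=0)
  2. fill(C) -> (A=0 B=0 C=11)
  3. pour(C -> B) -> (A=0 B=7 C=4)
  4. pour(C -> A) -> (A=4 B=7 C=0)
  5. pour(B -> C) -> (A=4 B=0 C=7)
  6. fill(B) -> (A=4 B=7 C=7)
  7. pour(B -> A) -> (A=6 B=5 C=7)
Reached target in 7 moves.

Answer: 7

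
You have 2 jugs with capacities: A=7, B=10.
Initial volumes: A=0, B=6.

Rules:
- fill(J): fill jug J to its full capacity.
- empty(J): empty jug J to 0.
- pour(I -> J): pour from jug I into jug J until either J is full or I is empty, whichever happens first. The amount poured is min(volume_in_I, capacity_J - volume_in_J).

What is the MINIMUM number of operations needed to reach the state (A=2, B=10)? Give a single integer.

BFS from (A=0, B=6). One shortest path:
  1. pour(B -> A) -> (A=6 B=0)
  2. fill(B) -> (A=6 B=10)
  3. pour(B -> A) -> (A=7 B=9)
  4. empty(A) -> (A=0 B=9)
  5. pour(B -> A) -> (A=7 B=2)
  6. empty(A) -> (A=0 B=2)
  7. pour(B -> A) -> (A=2 B=0)
  8. fill(B) -> (A=2 B=10)
Reached target in 8 moves.

Answer: 8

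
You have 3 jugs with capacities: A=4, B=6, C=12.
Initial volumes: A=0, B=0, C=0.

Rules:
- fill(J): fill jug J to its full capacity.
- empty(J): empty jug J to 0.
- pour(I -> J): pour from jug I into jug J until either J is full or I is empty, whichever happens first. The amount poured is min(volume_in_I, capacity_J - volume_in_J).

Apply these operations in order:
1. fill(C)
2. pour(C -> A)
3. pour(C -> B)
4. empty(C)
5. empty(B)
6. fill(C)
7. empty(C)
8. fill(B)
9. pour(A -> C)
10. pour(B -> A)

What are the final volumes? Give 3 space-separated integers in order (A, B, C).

Answer: 4 2 4

Derivation:
Step 1: fill(C) -> (A=0 B=0 C=12)
Step 2: pour(C -> A) -> (A=4 B=0 C=8)
Step 3: pour(C -> B) -> (A=4 B=6 C=2)
Step 4: empty(C) -> (A=4 B=6 C=0)
Step 5: empty(B) -> (A=4 B=0 C=0)
Step 6: fill(C) -> (A=4 B=0 C=12)
Step 7: empty(C) -> (A=4 B=0 C=0)
Step 8: fill(B) -> (A=4 B=6 C=0)
Step 9: pour(A -> C) -> (A=0 B=6 C=4)
Step 10: pour(B -> A) -> (A=4 B=2 C=4)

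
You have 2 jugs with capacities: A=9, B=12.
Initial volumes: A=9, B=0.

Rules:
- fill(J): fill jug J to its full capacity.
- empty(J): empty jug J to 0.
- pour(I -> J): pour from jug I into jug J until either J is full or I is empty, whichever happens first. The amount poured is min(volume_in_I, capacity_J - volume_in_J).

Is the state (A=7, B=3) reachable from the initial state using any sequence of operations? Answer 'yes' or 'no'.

BFS explored all 14 reachable states.
Reachable set includes: (0,0), (0,3), (0,6), (0,9), (0,12), (3,0), (3,12), (6,0), (6,12), (9,0), (9,3), (9,6) ...
Target (A=7, B=3) not in reachable set → no.

Answer: no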